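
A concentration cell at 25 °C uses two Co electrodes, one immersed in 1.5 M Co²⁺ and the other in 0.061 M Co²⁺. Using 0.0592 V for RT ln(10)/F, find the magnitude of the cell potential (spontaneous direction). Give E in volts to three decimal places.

For a concentration cell E°cell = 0. The 1.5 M side is the cathode (reduction is favoured where [Co²⁺] is higher).
With n = 2, E = −(0.0592/2) log([Co²⁺]ₐₙ/[Co²⁺]꜀ₐₜ) = −(0.0592/2) log(0.061/1.5) = −(0.0592/2)(-1.391) = +0.041 V.

+0.041 V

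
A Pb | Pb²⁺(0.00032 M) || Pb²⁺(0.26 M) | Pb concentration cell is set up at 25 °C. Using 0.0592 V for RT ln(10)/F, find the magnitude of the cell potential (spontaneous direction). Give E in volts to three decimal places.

+0.086 V

For a concentration cell E°cell = 0. The 0.26 M side is the cathode (reduction is favoured where [Pb²⁺] is higher).
With n = 2, E = −(0.0592/2) log([Pb²⁺]ₐₙ/[Pb²⁺]꜀ₐₜ) = −(0.0592/2) log(0.00032/0.26) = −(0.0592/2)(-2.910) = +0.086 V.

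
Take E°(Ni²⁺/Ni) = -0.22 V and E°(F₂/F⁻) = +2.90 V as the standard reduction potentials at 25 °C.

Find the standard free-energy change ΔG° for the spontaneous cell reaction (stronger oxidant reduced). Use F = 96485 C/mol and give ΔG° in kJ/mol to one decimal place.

-602.1 kJ/mol

F₂/F⁻ (E° = +2.90 V) is the cathode; Ni²⁺/Ni (E° = -0.22 V) is the anode, so E°cell = +3.12 V.
Balancing electrons gives n = 2 (lcm of 2 and 2).
ΔG° = −nFE° = −(2)(96485)(+3.12) = -602,066 J = -602.1 kJ/mol.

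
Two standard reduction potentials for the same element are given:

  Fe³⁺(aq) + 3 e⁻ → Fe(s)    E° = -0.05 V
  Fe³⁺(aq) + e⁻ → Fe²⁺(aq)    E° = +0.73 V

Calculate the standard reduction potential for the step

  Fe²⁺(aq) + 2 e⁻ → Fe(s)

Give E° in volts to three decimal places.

Sequential free energies add, so n₃E°₃ = n₁E°₁ + n₂E°₂.
With n₃ = 3, and the known step contributing 1×(+0.73) V, the unknown satisfies 2·E° = 3×(-0.05) − 1×(+0.73) = -0.880.
E° = -0.880 / 2 = -0.440 V.

-0.440 V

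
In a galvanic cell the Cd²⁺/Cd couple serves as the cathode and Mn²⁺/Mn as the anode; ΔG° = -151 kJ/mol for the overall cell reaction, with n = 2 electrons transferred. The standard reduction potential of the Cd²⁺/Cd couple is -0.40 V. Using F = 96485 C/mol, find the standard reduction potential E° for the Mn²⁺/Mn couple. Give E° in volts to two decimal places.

E°cell = −ΔG°/(nF) = −(-151×10³)/((2)(96485)) = +0.783 V.
Since Cd²⁺/Cd is the cathode and Mn²⁺/Mn the anode, E°cell = E°(Cd²⁺/Cd) − E°(Mn²⁺/Mn).
So E°(Mn²⁺/Mn) = E°(Cd²⁺/Cd) − E°cell = (-0.40) − (+0.783) = -1.18 V.

-1.18 V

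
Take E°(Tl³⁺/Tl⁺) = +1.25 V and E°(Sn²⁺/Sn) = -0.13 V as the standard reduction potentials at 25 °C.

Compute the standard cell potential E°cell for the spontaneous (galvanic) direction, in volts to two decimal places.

+1.38 V

The Tl³⁺/Tl⁺ couple has the higher reduction potential, so it is the cathode; Sn²⁺/Sn is oxidised at the anode.
E°cell = E°(cathode) − E°(anode) = (+1.25) − (-0.13) = +1.38 V.
Since E°cell > 0, the reaction is spontaneous under standard conditions.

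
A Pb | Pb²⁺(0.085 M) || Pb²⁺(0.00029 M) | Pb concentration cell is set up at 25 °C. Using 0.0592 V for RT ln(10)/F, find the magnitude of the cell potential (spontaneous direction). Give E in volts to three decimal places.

+0.073 V

For a concentration cell E°cell = 0. The 0.085 M side is the cathode (reduction is favoured where [Pb²⁺] is higher).
With n = 2, E = −(0.0592/2) log([Pb²⁺]ₐₙ/[Pb²⁺]꜀ₐₜ) = −(0.0592/2) log(0.00029/0.085) = −(0.0592/2)(-2.467) = +0.073 V.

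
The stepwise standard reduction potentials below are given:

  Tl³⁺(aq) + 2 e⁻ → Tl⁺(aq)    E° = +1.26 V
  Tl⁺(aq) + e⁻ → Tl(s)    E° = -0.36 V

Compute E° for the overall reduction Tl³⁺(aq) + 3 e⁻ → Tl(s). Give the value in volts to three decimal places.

+0.720 V

Standard free energies of sequential steps add: ΔG°₃ = ΔG°₁ + ΔG°₂, so n₃E°₃ = n₁E°₁ + n₂E°₂.
E°₃ = (2×+1.26 + 1×-0.36) / 3 = (+2.160) / 3 = +0.720 V.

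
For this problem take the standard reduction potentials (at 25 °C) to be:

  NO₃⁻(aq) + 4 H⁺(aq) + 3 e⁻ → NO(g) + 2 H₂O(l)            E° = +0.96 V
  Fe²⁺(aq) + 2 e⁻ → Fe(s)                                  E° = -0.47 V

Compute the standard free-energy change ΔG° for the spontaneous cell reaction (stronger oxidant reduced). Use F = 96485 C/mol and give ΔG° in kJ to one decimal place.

NO₃⁻/NO (E° = +0.96 V) is the cathode; Fe²⁺/Fe (E° = -0.47 V) is the anode, so E°cell = +1.43 V.
Balancing electrons gives n = 6 (lcm of 3 and 2).
ΔG° = −nFE° = −(6)(96485)(+1.43) = -827,841 J = -827.8 kJ.

-827.8 kJ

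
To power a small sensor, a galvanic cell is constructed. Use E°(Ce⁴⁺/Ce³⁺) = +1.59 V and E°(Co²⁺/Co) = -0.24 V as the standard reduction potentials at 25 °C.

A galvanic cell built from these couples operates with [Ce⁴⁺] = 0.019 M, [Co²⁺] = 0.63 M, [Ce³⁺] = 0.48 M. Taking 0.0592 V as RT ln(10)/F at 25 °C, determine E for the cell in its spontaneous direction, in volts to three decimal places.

+1.753 V

Ce⁴⁺/Ce³⁺ is the cathode (higher E°), Co²⁺/Co the anode: E°cell = +1.59 − (-0.24) = +1.83 V, n = 2.
Overall: 2 Ce⁴⁺(aq) + Co(s) → 2 Ce³⁺(aq) + Co²⁺(aq)
Q = [Ce³⁺]^2·[Co²⁺] / ([Ce⁴⁺]^2); log Q = 2.604.
E = E° − (0.0592/n) log Q = +1.83 − (0.0592/2)(2.604) = +1.753 V.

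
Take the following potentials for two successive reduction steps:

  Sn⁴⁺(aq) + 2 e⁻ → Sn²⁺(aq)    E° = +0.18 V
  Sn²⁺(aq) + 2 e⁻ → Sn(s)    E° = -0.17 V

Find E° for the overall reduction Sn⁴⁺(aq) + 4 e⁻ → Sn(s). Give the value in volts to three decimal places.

Standard free energies of sequential steps add: ΔG°₃ = ΔG°₁ + ΔG°₂, so n₃E°₃ = n₁E°₁ + n₂E°₂.
E°₃ = (2×+0.18 + 2×-0.17) / 4 = (+0.020) / 4 = +0.005 V.

+0.005 V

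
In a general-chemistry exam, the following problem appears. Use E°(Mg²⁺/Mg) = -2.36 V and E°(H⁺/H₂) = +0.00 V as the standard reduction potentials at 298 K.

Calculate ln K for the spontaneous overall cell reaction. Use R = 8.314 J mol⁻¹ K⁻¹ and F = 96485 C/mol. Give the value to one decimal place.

Cathode: H⁺/H₂; anode: Mg²⁺/Mg. E°cell = (+0.00) − (-2.36) = +2.36 V, with n = 2.
ΔG° = −nFE° = −RT ln K, so ln K = nFE°/(RT) = (2)(96485)(+2.36) / ((8.314)(298)) = 183.813.

183.8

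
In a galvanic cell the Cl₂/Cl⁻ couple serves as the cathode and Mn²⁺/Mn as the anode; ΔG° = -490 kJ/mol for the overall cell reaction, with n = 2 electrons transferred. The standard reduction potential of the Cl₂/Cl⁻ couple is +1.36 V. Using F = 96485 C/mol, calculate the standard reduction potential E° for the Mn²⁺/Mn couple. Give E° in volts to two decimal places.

E°cell = −ΔG°/(nF) = −(-490×10³)/((2)(96485)) = +2.539 V.
Since Cl₂/Cl⁻ is the cathode and Mn²⁺/Mn the anode, E°cell = E°(Cl₂/Cl⁻) − E°(Mn²⁺/Mn).
So E°(Mn²⁺/Mn) = E°(Cl₂/Cl⁻) − E°cell = (+1.36) − (+2.539) = -1.18 V.

-1.18 V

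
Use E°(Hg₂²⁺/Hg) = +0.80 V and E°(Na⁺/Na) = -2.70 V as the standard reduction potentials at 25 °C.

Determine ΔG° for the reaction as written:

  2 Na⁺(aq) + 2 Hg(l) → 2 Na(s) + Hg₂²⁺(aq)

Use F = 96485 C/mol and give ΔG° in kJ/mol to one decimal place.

As written, Na⁺/Na is reduced (cathode) and Hg₂²⁺/Hg is oxidised (anode), so E°cell = (-2.70) − (+0.80) = -3.50 V.
Balancing electrons gives n = 2.
ΔG° = −nFE° = −(2)(96485)(-3.50) = 675,395 J = +675.4 kJ/mol.

+675.4 kJ/mol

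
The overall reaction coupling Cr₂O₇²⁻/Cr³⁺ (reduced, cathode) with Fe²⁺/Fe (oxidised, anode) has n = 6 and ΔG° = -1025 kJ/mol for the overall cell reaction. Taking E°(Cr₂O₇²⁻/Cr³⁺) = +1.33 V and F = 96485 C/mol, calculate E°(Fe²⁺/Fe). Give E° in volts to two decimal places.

E°cell = −ΔG°/(nF) = −(-1025×10³)/((6)(96485)) = +1.771 V.
Since Cr₂O₇²⁻/Cr³⁺ is the cathode and Fe²⁺/Fe the anode, E°cell = E°(Cr₂O₇²⁻/Cr³⁺) − E°(Fe²⁺/Fe).
So E°(Fe²⁺/Fe) = E°(Cr₂O₇²⁻/Cr³⁺) − E°cell = (+1.33) − (+1.771) = -0.44 V.

-0.44 V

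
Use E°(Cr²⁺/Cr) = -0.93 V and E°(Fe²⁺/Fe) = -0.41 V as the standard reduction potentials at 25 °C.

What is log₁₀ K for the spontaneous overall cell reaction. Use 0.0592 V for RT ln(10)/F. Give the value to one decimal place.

17.6

Cathode: Fe²⁺/Fe; anode: Cr²⁺/Cr. E°cell = +0.52 V, n = 2.
log K = nE°cell / 0.0592 = (2)(+0.52) / 0.0592 = 17.6.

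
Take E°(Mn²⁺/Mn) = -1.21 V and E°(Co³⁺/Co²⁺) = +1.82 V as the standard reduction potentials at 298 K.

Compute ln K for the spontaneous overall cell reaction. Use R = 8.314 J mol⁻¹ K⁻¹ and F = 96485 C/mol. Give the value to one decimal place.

Cathode: Co³⁺/Co²⁺; anode: Mn²⁺/Mn. E°cell = (+1.82) − (-1.21) = +3.03 V, with n = 2.
ΔG° = −nFE° = −RT ln K, so ln K = nFE°/(RT) = (2)(96485)(+3.03) / ((8.314)(298)) = 235.997.

236.0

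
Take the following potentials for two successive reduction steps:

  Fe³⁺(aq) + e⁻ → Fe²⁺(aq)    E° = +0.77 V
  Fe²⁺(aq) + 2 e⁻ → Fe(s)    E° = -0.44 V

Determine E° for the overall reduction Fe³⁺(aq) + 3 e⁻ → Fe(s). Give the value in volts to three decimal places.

Since ΔG° = −nFE° is additive over sequential reductions, n₃E°₃ = n₁E°₁ + n₂E°₂.
E°₃ = (1×+0.77 + 2×-0.44) / 3 = (-0.110) / 3 = -0.037 V.

-0.037 V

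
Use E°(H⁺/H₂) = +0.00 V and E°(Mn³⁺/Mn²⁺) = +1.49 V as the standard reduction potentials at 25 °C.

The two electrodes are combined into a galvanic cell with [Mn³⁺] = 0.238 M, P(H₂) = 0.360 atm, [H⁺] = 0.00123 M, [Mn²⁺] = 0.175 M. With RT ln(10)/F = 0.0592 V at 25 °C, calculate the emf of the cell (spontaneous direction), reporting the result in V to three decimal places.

Mn³⁺/Mn²⁺ is the cathode (higher E°), H⁺/H₂ the anode: E°cell = +1.49 − (+0.00) = +1.49 V, n = 2.
Overall: 2 Mn³⁺(aq) + H₂(g) → 2 Mn²⁺(aq) + 2 H⁺(aq)
Q = [Mn²⁺]^2·[H⁺]^2 / ([Mn³⁺]^2·P(H₂)); log Q = -5.644.
E = E° − (0.0592/n) log Q = +1.49 − (0.0592/2)(-5.644) = +1.657 V.

+1.657 V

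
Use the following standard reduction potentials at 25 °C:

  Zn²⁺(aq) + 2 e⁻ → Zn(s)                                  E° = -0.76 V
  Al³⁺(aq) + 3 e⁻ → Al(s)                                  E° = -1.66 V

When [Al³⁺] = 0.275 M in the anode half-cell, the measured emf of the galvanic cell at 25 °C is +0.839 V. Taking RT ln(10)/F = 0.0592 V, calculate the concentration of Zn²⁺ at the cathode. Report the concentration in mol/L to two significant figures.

Zn²⁺/Zn is the cathode, Al³⁺/Al the anode: E°cell = +0.90 V, n = 6.
Overall reaction: 3 Zn²⁺(aq) + 2 Al(s) → 3 Zn(s) + 2 Al³⁺(aq); Q = [Al³⁺]^2/[Zn²⁺]^3.
From E = E° − (0.0592/n) log Q: log Q = (E° − E)·n/0.0592 = (+0.90 − (+0.839))·6/0.0592 = 6.1824.
So 3·log[Zn²⁺] = 2·log(0.275) − log Q = -1.1213 − (6.1824) = -7.3037; log[Zn²⁺] = -7.3037 / 3 = -2.4346; [Zn²⁺] = 10^(-2.4346) ≈ 0.0037 M.

0.0037 M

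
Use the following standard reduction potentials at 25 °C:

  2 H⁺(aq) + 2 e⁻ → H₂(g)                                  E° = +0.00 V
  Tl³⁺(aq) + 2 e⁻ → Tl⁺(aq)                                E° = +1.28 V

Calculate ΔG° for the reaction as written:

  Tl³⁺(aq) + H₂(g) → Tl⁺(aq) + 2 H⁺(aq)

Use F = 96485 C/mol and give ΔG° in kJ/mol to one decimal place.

-247.0 kJ/mol

As written, Tl³⁺/Tl⁺ is reduced (cathode) and H⁺/H₂ is oxidised (anode), so E°cell = (+1.28) − (+0.00) = +1.28 V.
Balancing electrons gives n = 2.
ΔG° = −nFE° = −(2)(96485)(+1.28) = -247,002 J = -247.0 kJ/mol.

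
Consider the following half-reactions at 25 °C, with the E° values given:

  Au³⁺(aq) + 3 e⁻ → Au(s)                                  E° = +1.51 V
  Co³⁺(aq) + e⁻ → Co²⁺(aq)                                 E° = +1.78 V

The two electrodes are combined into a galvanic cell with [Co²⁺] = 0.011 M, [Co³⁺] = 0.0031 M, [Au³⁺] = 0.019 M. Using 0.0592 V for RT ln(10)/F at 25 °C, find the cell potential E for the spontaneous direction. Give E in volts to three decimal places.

Co³⁺/Co²⁺ is the cathode (higher E°), Au³⁺/Au the anode: E°cell = +1.78 − (+1.51) = +0.27 V, n = 3.
Overall: 3 Co³⁺(aq) + Au(s) → 3 Co²⁺(aq) + Au³⁺(aq)
Q = [Co²⁺]^3·[Au³⁺] / ([Co³⁺]^3); log Q = -0.071.
E = E° − (0.0592/n) log Q = +0.27 − (0.0592/3)(-0.071) = +0.271 V.

+0.271 V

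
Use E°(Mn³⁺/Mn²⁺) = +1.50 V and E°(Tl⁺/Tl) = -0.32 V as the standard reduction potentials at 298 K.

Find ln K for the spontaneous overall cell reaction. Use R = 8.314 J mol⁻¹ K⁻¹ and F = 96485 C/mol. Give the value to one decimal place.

70.9

Cathode: Mn³⁺/Mn²⁺; anode: Tl⁺/Tl. E°cell = (+1.50) − (-0.32) = +1.82 V, with n = 1.
ΔG° = −nFE° = −RT ln K, so ln K = nFE°/(RT) = (1)(96485)(+1.82) / ((8.314)(298)) = 70.877.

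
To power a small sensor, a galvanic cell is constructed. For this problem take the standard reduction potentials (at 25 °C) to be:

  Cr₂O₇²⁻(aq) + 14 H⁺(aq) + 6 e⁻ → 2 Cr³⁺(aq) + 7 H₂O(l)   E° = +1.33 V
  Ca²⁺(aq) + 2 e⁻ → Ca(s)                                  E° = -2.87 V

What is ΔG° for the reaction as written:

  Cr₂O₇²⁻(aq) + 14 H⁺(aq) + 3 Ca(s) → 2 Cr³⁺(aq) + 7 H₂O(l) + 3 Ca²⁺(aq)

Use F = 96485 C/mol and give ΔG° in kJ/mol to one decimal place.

As written, Cr₂O₇²⁻/Cr³⁺ is reduced (cathode) and Ca²⁺/Ca is oxidised (anode), so E°cell = (+1.33) − (-2.87) = +4.20 V.
Balancing electrons gives n = 6.
ΔG° = −nFE° = −(6)(96485)(+4.20) = -2,431,422 J = -2431.4 kJ/mol.

-2431.4 kJ/mol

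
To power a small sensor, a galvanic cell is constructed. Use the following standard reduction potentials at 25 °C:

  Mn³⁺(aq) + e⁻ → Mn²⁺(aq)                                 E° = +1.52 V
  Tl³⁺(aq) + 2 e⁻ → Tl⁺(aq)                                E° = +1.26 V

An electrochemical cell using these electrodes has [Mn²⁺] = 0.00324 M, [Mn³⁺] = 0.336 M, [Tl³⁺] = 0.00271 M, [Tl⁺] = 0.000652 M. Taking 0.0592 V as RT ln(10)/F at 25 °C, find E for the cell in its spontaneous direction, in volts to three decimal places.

Mn³⁺/Mn²⁺ is the cathode (higher E°), Tl³⁺/Tl⁺ the anode: E°cell = +1.52 − (+1.26) = +0.26 V, n = 2.
Overall: 2 Mn³⁺(aq) + Tl⁺(aq) → 2 Mn²⁺(aq) + Tl³⁺(aq)
Q = [Mn²⁺]^2·[Tl³⁺] / ([Mn³⁺]^2·[Tl⁺]); log Q = -3.413.
E = E° − (0.0592/n) log Q = +0.26 − (0.0592/2)(-3.413) = +0.361 V.

+0.361 V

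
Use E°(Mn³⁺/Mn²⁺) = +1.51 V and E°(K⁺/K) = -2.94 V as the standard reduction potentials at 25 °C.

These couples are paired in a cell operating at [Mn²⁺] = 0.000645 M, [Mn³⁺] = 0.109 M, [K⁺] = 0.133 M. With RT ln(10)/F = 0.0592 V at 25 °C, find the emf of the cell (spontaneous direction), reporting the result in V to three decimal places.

+4.634 V

Mn³⁺/Mn²⁺ is the cathode (higher E°), K⁺/K the anode: E°cell = +1.51 − (-2.94) = +4.45 V, n = 1.
Overall: Mn³⁺(aq) + K(s) → Mn²⁺(aq) + K⁺(aq)
Q = [Mn²⁺]·[K⁺] / ([Mn³⁺]); log Q = -3.104.
E = E° − (0.0592/n) log Q = +4.45 − (0.0592/1)(-3.104) = +4.634 V.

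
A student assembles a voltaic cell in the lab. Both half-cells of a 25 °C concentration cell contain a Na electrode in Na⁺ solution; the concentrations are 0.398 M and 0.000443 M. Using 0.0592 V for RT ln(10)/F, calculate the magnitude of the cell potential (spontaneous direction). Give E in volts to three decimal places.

For a concentration cell E°cell = 0. The 0.398 M side is the cathode (reduction is favoured where [Na⁺] is higher).
With n = 1, E = −(0.0592/1) log([Na⁺]ₐₙ/[Na⁺]꜀ₐₜ) = −(0.0592/1) log(0.000443/0.398) = −(0.0592/1)(-2.953) = +0.175 V.

+0.175 V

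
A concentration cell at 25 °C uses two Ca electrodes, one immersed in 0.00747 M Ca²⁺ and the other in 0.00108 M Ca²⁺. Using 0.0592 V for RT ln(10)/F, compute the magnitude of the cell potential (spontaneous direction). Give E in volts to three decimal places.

+0.025 V

For a concentration cell E°cell = 0. The 0.00747 M side is the cathode (reduction is favoured where [Ca²⁺] is higher).
With n = 2, E = −(0.0592/2) log([Ca²⁺]ₐₙ/[Ca²⁺]꜀ₐₜ) = −(0.0592/2) log(0.00108/0.00747) = −(0.0592/2)(-0.840) = +0.025 V.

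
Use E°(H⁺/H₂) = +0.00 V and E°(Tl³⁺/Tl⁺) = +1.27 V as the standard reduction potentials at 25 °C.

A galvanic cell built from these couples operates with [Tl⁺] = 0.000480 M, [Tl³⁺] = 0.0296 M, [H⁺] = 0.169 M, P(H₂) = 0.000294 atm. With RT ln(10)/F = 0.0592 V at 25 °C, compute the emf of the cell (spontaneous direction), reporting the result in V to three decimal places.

Tl³⁺/Tl⁺ is the cathode (higher E°), H⁺/H₂ the anode: E°cell = +1.27 − (+0.00) = +1.27 V, n = 2.
Overall: Tl³⁺(aq) + H₂(g) → Tl⁺(aq) + 2 H⁺(aq)
Q = [Tl⁺]·[H⁺]^2 / ([Tl³⁺]·P(H₂)); log Q = 0.197.
E = E° − (0.0592/n) log Q = +1.27 − (0.0592/2)(0.197) = +1.264 V.

+1.264 V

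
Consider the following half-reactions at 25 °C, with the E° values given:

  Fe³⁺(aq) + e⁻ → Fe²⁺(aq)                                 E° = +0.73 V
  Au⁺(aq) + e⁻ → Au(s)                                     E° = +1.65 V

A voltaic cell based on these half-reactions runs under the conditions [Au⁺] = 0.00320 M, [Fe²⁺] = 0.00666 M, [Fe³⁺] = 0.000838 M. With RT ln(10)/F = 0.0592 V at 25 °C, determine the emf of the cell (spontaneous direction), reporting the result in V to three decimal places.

+0.826 V

Au⁺/Au is the cathode (higher E°), Fe³⁺/Fe²⁺ the anode: E°cell = +1.65 − (+0.73) = +0.92 V, n = 1.
Overall: Au⁺(aq) + Fe²⁺(aq) → Au(s) + Fe³⁺(aq)
Q = [Fe³⁺] / ([Au⁺]·[Fe²⁺]); log Q = 1.595.
E = E° − (0.0592/n) log Q = +0.92 − (0.0592/1)(1.595) = +0.826 V.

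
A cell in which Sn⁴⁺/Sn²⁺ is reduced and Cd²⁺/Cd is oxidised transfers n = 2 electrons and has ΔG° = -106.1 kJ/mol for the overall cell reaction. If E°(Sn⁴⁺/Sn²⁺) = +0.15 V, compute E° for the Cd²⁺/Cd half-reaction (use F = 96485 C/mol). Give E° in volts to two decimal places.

-0.40 V

E°cell = −ΔG°/(nF) = −(-106.1×10³)/((2)(96485)) = +0.550 V.
Since Sn⁴⁺/Sn²⁺ is the cathode and Cd²⁺/Cd the anode, E°cell = E°(Sn⁴⁺/Sn²⁺) − E°(Cd²⁺/Cd).
So E°(Cd²⁺/Cd) = E°(Sn⁴⁺/Sn²⁺) − E°cell = (+0.15) − (+0.550) = -0.40 V.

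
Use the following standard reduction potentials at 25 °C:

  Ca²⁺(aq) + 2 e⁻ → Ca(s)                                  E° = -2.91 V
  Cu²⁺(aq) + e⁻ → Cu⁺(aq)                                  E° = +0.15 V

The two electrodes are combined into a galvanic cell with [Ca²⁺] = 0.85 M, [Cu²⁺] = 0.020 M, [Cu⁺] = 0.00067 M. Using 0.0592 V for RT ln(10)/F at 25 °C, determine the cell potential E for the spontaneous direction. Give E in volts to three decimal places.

+3.149 V

Cu²⁺/Cu⁺ is the cathode (higher E°), Ca²⁺/Ca the anode: E°cell = +0.15 − (-2.91) = +3.06 V, n = 2.
Overall: 2 Cu²⁺(aq) + Ca(s) → 2 Cu⁺(aq) + Ca²⁺(aq)
Q = [Cu⁺]^2·[Ca²⁺] / ([Cu²⁺]^2); log Q = -3.020.
E = E° − (0.0592/n) log Q = +3.06 − (0.0592/2)(-3.020) = +3.149 V.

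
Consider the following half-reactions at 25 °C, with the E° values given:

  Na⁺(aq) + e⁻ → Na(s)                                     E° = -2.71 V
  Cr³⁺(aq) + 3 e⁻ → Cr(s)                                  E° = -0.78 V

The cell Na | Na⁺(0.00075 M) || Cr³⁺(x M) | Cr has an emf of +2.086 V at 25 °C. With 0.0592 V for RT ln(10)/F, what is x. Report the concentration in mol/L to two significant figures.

0.034 M

Cr³⁺/Cr is the cathode, Na⁺/Na the anode: E°cell = +1.93 V, n = 3.
Overall reaction: Cr³⁺(aq) + 3 Na(s) → Cr(s) + 3 Na⁺(aq); Q = [Na⁺]^3/[Cr³⁺]^1.
From E = E° − (0.0592/n) log Q: log Q = (E° − E)·n/0.0592 = (+1.93 − (+2.086))·3/0.0592 = -7.9054.
So 1·log[Cr³⁺] = 3·log(0.00075) − log Q = -9.3748 − (-7.9054) = -1.4694; [Cr³⁺] = 10^(-1.4694) ≈ 0.034 M.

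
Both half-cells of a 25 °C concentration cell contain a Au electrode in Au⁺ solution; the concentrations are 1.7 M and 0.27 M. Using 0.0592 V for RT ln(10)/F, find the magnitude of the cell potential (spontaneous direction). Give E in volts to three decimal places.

For a concentration cell E°cell = 0. The 1.7 M side is the cathode (reduction is favoured where [Au⁺] is higher).
With n = 1, E = −(0.0592/1) log([Au⁺]ₐₙ/[Au⁺]꜀ₐₜ) = −(0.0592/1) log(0.27/1.7) = −(0.0592/1)(-0.799) = +0.047 V.

+0.047 V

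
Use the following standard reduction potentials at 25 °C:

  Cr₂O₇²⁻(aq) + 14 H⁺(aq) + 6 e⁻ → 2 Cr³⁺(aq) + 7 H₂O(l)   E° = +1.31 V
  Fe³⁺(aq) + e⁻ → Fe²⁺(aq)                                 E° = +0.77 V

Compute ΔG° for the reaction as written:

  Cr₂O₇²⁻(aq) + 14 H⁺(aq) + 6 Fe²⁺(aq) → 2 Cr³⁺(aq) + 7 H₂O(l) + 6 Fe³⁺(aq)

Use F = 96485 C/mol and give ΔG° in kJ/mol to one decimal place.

-312.6 kJ/mol

As written, Cr₂O₇²⁻/Cr³⁺ is reduced (cathode) and Fe³⁺/Fe²⁺ is oxidised (anode), so E°cell = (+1.31) − (+0.77) = +0.54 V.
Balancing electrons gives n = 6.
ΔG° = −nFE° = −(6)(96485)(+0.54) = -312,611 J = -312.6 kJ/mol.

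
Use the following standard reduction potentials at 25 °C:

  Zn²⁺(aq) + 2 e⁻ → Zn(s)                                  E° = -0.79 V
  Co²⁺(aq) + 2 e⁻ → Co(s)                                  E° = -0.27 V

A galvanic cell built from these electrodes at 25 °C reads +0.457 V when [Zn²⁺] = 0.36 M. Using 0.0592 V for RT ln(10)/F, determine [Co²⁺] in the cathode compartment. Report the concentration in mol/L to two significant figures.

Co²⁺/Co is the cathode, Zn²⁺/Zn the anode: E°cell = +0.52 V, n = 2.
Overall reaction: Co²⁺(aq) + Zn(s) → Co(s) + Zn²⁺(aq); Q = [Zn²⁺]^1/[Co²⁺]^1.
From E = E° − (0.0592/n) log Q: log Q = (E° − E)·n/0.0592 = (+0.52 − (+0.457))·2/0.0592 = 2.1284.
So 1·log[Co²⁺] = 1·log(0.36) − log Q = -0.4437 − (2.1284) = -2.5721; [Co²⁺] = 10^(-2.5721) ≈ 0.0027 M.

0.0027 M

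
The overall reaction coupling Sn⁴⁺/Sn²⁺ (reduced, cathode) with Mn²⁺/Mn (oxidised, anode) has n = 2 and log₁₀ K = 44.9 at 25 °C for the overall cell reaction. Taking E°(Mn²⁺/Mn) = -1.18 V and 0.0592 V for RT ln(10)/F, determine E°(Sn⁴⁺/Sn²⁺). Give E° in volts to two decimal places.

+0.15 V

E°cell = (0.0592/n)·log K = (0.0592/2)(44.9) = +1.329 V.
Since Sn⁴⁺/Sn²⁺ is the cathode and Mn²⁺/Mn the anode, E°cell = E°(Sn⁴⁺/Sn²⁺) − E°(Mn²⁺/Mn).
So E°(Sn⁴⁺/Sn²⁺) = E°cell + E°(Mn²⁺/Mn) = +1.329 + (-1.18) = +0.15 V.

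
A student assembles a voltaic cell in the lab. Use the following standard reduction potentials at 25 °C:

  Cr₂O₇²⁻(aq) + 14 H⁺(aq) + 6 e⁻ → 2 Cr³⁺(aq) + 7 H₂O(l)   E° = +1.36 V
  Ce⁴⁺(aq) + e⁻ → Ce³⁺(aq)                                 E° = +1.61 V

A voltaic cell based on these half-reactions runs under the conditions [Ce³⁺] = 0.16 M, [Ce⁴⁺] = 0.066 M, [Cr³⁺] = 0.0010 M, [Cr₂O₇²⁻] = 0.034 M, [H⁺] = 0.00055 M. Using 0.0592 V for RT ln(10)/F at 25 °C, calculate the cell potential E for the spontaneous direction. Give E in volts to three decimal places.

+0.633 V

Ce⁴⁺/Ce³⁺ is the cathode (higher E°), Cr₂O₇²⁻/Cr³⁺ the anode: E°cell = +1.61 − (+1.36) = +0.25 V, n = 6.
Overall: 6 Ce⁴⁺(aq) + 2 Cr³⁺(aq) + 7 H₂O(l) → 6 Ce³⁺(aq) + Cr₂O₇²⁻(aq) + 14 H⁺(aq)
Q = [Ce³⁺]^6·[Cr₂O₇²⁻]·[H⁺]^14 / ([Ce⁴⁺]^6·[Cr³⁺]^2); log Q = -38.796.
E = E° − (0.0592/n) log Q = +0.25 − (0.0592/6)(-38.796) = +0.633 V.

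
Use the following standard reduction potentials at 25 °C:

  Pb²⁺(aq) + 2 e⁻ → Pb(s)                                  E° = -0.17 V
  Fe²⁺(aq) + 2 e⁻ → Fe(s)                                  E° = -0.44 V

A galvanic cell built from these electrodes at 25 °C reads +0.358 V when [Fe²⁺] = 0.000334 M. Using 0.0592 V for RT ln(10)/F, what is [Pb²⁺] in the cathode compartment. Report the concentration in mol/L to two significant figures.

0.31 M

Pb²⁺/Pb is the cathode, Fe²⁺/Fe the anode: E°cell = +0.27 V, n = 2.
Overall reaction: Pb²⁺(aq) + Fe(s) → Pb(s) + Fe²⁺(aq); Q = [Fe²⁺]^1/[Pb²⁺]^1.
From E = E° − (0.0592/n) log Q: log Q = (E° − E)·n/0.0592 = (+0.27 − (+0.358))·2/0.0592 = -2.9730.
So 1·log[Pb²⁺] = 1·log(0.000334) − log Q = -3.4763 − (-2.9730) = -0.5033; [Pb²⁺] = 10^(-0.5033) ≈ 0.31 M.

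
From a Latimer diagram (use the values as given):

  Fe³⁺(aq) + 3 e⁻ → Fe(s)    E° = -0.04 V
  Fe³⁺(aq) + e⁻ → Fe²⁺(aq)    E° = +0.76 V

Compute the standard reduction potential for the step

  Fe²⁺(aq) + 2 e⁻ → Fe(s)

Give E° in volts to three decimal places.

Sequential free energies add, so n₃E°₃ = n₁E°₁ + n₂E°₂.
With n₃ = 3, and the known step contributing 1×(+0.76) V, the unknown satisfies 2·E° = 3×(-0.04) − 1×(+0.76) = -0.880.
E° = -0.880 / 2 = -0.440 V.

-0.440 V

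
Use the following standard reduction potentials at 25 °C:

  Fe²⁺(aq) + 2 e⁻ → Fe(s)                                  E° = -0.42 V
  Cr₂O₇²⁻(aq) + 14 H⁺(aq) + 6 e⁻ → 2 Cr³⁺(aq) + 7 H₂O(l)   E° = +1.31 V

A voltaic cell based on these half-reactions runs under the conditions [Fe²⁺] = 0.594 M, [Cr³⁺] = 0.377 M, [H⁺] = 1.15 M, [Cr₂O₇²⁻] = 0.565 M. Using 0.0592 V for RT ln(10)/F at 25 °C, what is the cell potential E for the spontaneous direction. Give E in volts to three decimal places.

Cr₂O₇²⁻/Cr³⁺ is the cathode (higher E°), Fe²⁺/Fe the anode: E°cell = +1.31 − (-0.42) = +1.73 V, n = 6.
Overall: Cr₂O₇²⁻(aq) + 14 H⁺(aq) + 3 Fe(s) → 2 Cr³⁺(aq) + 7 H₂O(l) + 3 Fe²⁺(aq)
Q = [Cr³⁺]^2·[Fe²⁺]^3 / ([Cr₂O₇²⁻]·[H⁺]^14); log Q = -2.128.
E = E° − (0.0592/n) log Q = +1.73 − (0.0592/6)(-2.128) = +1.751 V.

+1.751 V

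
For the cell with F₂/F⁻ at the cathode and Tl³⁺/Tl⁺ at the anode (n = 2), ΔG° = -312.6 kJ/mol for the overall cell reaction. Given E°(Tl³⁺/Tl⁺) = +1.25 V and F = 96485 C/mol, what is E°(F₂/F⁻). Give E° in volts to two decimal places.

E°cell = −ΔG°/(nF) = −(-312.6×10³)/((2)(96485)) = +1.620 V.
Since F₂/F⁻ is the cathode and Tl³⁺/Tl⁺ the anode, E°cell = E°(F₂/F⁻) − E°(Tl³⁺/Tl⁺).
So E°(F₂/F⁻) = E°cell + E°(Tl³⁺/Tl⁺) = +1.620 + (+1.25) = +2.87 V.

+2.87 V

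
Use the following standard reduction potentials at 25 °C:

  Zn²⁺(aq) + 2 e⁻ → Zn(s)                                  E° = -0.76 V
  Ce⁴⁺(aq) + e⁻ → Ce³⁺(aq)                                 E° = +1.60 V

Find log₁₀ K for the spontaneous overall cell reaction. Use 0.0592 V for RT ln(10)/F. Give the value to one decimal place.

Cathode: Ce⁴⁺/Ce³⁺; anode: Zn²⁺/Zn. E°cell = +2.36 V, n = 2.
log K = nE°cell / 0.0592 = (2)(+2.36) / 0.0592 = 79.7.

79.7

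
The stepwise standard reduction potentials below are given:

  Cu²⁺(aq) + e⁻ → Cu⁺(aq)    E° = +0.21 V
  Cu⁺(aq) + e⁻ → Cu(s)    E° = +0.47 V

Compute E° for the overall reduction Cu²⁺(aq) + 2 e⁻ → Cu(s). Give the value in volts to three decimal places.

+0.340 V

Adding the free-energy changes (−nFE°) of the two steps gives −n₃FE°₃ = −n₁FE°₁ − n₂FE°₂.
E°₃ = (1×+0.21 + 1×+0.47) / 2 = (+0.680) / 2 = +0.340 V.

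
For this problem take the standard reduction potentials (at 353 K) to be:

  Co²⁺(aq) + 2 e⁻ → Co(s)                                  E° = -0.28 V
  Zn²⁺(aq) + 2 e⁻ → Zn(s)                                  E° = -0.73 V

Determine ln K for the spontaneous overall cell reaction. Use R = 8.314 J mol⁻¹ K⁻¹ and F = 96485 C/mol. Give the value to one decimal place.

29.6

Cathode: Co²⁺/Co; anode: Zn²⁺/Zn. E°cell = (-0.28) − (-0.73) = +0.45 V, with n = 2.
ΔG° = −nFE° = −RT ln K, so ln K = nFE°/(RT) = (2)(96485)(+0.45) / ((8.314)(353)) = 29.588.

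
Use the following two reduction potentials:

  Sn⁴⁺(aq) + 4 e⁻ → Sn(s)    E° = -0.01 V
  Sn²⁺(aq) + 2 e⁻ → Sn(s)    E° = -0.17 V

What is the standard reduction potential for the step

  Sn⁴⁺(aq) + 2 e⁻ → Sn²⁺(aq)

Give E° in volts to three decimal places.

+0.150 V

Sequential free energies add, so n₃E°₃ = n₁E°₁ + n₂E°₂.
With n₃ = 4, and the known step contributing 2×(-0.17) V, the unknown satisfies 2·E° = 4×(-0.01) − 2×(-0.17) = +0.300.
E° = +0.300 / 2 = +0.150 V.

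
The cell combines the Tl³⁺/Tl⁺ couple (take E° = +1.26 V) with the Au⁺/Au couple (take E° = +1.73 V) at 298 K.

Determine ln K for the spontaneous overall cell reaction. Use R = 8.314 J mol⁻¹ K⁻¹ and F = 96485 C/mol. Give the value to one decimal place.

Cathode: Au⁺/Au; anode: Tl³⁺/Tl⁺. E°cell = (+1.73) − (+1.26) = +0.47 V, with n = 2.
ΔG° = −nFE° = −RT ln K, so ln K = nFE°/(RT) = (2)(96485)(+0.47) / ((8.314)(298)) = 36.607.

36.6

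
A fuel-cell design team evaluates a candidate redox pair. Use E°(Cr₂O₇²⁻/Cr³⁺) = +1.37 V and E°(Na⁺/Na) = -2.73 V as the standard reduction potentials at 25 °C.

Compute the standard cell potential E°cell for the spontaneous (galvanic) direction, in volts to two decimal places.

The Cr₂O₇²⁻/Cr³⁺ couple has the higher reduction potential, so it is the cathode; Na⁺/Na is oxidised at the anode.
E°cell = E°(cathode) − E°(anode) = (+1.37) − (-2.73) = +4.10 V.
Since E°cell > 0, the reaction is spontaneous under standard conditions.

+4.10 V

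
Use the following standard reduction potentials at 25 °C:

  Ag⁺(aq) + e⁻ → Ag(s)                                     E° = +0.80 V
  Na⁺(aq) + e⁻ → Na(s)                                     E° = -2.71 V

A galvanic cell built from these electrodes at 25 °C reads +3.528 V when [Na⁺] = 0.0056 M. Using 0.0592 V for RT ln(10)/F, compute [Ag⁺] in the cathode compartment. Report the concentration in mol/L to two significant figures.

0.011 M

Ag⁺/Ag is the cathode, Na⁺/Na the anode: E°cell = +3.51 V, n = 1.
Overall reaction: Ag⁺(aq) + Na(s) → Ag(s) + Na⁺(aq); Q = [Na⁺]^1/[Ag⁺]^1.
From E = E° − (0.0592/n) log Q: log Q = (E° − E)·n/0.0592 = (+3.51 − (+3.528))·1/0.0592 = -0.3041.
So 1·log[Ag⁺] = 1·log(0.0056) − log Q = -2.2518 − (-0.3041) = -1.9477; [Ag⁺] = 10^(-1.9477) ≈ 0.011 M.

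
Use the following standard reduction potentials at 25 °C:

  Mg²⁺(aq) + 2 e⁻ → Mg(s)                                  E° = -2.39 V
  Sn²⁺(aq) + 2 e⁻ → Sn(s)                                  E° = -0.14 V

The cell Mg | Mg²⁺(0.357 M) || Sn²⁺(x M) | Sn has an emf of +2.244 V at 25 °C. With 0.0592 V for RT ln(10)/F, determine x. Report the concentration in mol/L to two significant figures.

Sn²⁺/Sn is the cathode, Mg²⁺/Mg the anode: E°cell = +2.25 V, n = 2.
Overall reaction: Sn²⁺(aq) + Mg(s) → Sn(s) + Mg²⁺(aq); Q = [Mg²⁺]^1/[Sn²⁺]^1.
From E = E° − (0.0592/n) log Q: log Q = (E° − E)·n/0.0592 = (+2.25 − (+2.244))·2/0.0592 = 0.2027.
So 1·log[Sn²⁺] = 1·log(0.357) − log Q = -0.4473 − (0.2027) = -0.6500; [Sn²⁺] = 10^(-0.6500) ≈ 0.22 M.

0.22 M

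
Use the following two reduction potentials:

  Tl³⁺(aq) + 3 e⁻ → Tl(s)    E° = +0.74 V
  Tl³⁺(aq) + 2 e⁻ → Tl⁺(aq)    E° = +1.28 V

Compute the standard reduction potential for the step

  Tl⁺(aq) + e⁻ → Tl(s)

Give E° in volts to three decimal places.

-0.340 V

Sequential free energies add, so n₃E°₃ = n₁E°₁ + n₂E°₂.
With n₃ = 3, and the known step contributing 2×(+1.28) V, the unknown satisfies 1·E° = 3×(+0.74) − 2×(+1.28) = -0.340.
E° = -0.340 / 1 = -0.340 V.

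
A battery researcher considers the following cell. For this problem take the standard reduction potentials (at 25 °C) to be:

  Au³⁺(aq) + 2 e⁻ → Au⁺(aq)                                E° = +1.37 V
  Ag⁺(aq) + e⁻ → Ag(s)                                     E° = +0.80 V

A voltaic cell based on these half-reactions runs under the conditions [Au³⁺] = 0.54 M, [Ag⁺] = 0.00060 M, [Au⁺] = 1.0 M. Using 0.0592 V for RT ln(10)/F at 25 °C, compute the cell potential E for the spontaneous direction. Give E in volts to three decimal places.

+0.753 V

Au³⁺/Au⁺ is the cathode (higher E°), Ag⁺/Ag the anode: E°cell = +1.37 − (+0.80) = +0.57 V, n = 2.
Overall: Au³⁺(aq) + 2 Ag(s) → Au⁺(aq) + 2 Ag⁺(aq)
Q = [Au⁺]·[Ag⁺]^2 / ([Au³⁺]); log Q = -6.176.
E = E° − (0.0592/n) log Q = +0.57 − (0.0592/2)(-6.176) = +0.753 V.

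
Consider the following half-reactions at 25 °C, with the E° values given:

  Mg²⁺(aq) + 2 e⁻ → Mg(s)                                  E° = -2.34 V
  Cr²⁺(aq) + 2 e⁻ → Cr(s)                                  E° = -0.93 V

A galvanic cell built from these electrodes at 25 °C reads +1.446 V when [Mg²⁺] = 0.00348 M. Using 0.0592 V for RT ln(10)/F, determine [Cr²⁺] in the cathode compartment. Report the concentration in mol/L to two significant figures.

Cr²⁺/Cr is the cathode, Mg²⁺/Mg the anode: E°cell = +1.41 V, n = 2.
Overall reaction: Cr²⁺(aq) + Mg(s) → Cr(s) + Mg²⁺(aq); Q = [Mg²⁺]^1/[Cr²⁺]^1.
From E = E° − (0.0592/n) log Q: log Q = (E° − E)·n/0.0592 = (+1.41 − (+1.446))·2/0.0592 = -1.2162.
So 1·log[Cr²⁺] = 1·log(0.00348) − log Q = -2.4584 − (-1.2162) = -1.2422; [Cr²⁺] = 10^(-1.2422) ≈ 0.057 M.

0.057 M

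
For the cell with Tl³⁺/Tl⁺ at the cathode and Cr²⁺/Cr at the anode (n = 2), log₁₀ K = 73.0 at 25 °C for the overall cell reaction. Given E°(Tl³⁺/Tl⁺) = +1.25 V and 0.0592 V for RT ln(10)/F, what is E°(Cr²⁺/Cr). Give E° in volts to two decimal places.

-0.91 V

E°cell = (0.0592/n)·log K = (0.0592/2)(73.0) = +2.161 V.
Since Tl³⁺/Tl⁺ is the cathode and Cr²⁺/Cr the anode, E°cell = E°(Tl³⁺/Tl⁺) − E°(Cr²⁺/Cr).
So E°(Cr²⁺/Cr) = E°(Tl³⁺/Tl⁺) − E°cell = (+1.25) − (+2.161) = -0.91 V.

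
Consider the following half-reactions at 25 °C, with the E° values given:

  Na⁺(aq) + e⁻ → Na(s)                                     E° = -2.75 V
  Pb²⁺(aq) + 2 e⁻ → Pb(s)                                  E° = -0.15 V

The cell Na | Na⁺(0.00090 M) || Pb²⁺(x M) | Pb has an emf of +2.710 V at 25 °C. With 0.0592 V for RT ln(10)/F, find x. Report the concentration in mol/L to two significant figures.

Pb²⁺/Pb is the cathode, Na⁺/Na the anode: E°cell = +2.60 V, n = 2.
Overall reaction: Pb²⁺(aq) + 2 Na(s) → Pb(s) + 2 Na⁺(aq); Q = [Na⁺]^2/[Pb²⁺]^1.
From E = E° − (0.0592/n) log Q: log Q = (E° − E)·n/0.0592 = (+2.60 − (+2.710))·2/0.0592 = -3.7162.
So 1·log[Pb²⁺] = 2·log(0.0009) − log Q = -6.0915 − (-3.7162) = -2.3753; [Pb²⁺] = 10^(-2.3753) ≈ 0.0042 M.

0.0042 M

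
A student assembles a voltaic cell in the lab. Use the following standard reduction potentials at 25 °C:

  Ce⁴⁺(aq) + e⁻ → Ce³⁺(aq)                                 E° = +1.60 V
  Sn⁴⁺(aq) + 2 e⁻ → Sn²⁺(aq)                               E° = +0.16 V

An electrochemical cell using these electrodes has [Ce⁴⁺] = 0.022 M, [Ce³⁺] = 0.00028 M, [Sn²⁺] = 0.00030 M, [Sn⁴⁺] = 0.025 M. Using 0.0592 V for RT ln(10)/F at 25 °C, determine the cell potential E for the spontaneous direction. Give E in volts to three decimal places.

Ce⁴⁺/Ce³⁺ is the cathode (higher E°), Sn⁴⁺/Sn²⁺ the anode: E°cell = +1.60 − (+0.16) = +1.44 V, n = 2.
Overall: 2 Ce⁴⁺(aq) + Sn²⁺(aq) → 2 Ce³⁺(aq) + Sn⁴⁺(aq)
Q = [Ce³⁺]^2·[Sn⁴⁺] / ([Ce⁴⁺]^2·[Sn²⁺]); log Q = -1.870.
E = E° − (0.0592/n) log Q = +1.44 − (0.0592/2)(-1.870) = +1.495 V.

+1.495 V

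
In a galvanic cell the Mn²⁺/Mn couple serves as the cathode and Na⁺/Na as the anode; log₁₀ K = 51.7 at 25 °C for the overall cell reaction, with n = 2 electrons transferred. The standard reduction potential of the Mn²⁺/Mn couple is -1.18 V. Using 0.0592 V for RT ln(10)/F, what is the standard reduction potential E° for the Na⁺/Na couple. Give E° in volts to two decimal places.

E°cell = (0.0592/n)·log K = (0.0592/2)(51.7) = +1.530 V.
Since Mn²⁺/Mn is the cathode and Na⁺/Na the anode, E°cell = E°(Mn²⁺/Mn) − E°(Na⁺/Na).
So E°(Na⁺/Na) = E°(Mn²⁺/Mn) − E°cell = (-1.18) − (+1.530) = -2.71 V.

-2.71 V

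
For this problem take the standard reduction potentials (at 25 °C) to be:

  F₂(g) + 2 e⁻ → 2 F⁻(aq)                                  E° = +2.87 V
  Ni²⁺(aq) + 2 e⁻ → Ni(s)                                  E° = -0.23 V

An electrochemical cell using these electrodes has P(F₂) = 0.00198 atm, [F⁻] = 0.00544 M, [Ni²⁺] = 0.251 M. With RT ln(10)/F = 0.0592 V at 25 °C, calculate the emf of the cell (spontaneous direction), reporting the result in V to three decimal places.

F₂/F⁻ is the cathode (higher E°), Ni²⁺/Ni the anode: E°cell = +2.87 − (-0.23) = +3.10 V, n = 2.
Overall: F₂(g) + Ni(s) → 2 F⁻(aq) + Ni²⁺(aq)
Q = [F⁻]^2·[Ni²⁺] / (P(F₂)); log Q = -2.426.
E = E° − (0.0592/n) log Q = +3.10 − (0.0592/2)(-2.426) = +3.172 V.

+3.172 V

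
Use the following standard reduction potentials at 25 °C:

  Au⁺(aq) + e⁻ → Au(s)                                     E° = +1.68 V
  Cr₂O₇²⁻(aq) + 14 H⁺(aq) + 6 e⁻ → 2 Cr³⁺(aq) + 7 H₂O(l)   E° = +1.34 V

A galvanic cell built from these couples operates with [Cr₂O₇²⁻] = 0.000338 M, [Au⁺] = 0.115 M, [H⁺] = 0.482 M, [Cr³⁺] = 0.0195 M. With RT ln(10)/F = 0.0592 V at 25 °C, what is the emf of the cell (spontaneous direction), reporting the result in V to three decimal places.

+0.329 V

Au⁺/Au is the cathode (higher E°), Cr₂O₇²⁻/Cr³⁺ the anode: E°cell = +1.68 − (+1.34) = +0.34 V, n = 6.
Overall: 6 Au⁺(aq) + 2 Cr³⁺(aq) + 7 H₂O(l) → 6 Au(s) + Cr₂O₇²⁻(aq) + 14 H⁺(aq)
Q = [Cr₂O₇²⁻]·[H⁺]^14 / ([Au⁺]^6·[Cr³⁺]^2); log Q = 1.147.
E = E° − (0.0592/n) log Q = +0.34 − (0.0592/6)(1.147) = +0.329 V.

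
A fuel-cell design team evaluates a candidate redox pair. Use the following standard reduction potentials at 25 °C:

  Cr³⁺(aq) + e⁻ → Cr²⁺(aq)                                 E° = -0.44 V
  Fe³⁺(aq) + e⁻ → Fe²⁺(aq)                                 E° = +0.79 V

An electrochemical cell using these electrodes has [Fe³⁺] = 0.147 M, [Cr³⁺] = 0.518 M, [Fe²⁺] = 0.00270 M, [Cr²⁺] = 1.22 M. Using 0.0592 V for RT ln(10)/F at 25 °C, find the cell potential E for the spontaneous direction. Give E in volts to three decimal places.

+1.355 V

Fe³⁺/Fe²⁺ is the cathode (higher E°), Cr³⁺/Cr²⁺ the anode: E°cell = +0.79 − (-0.44) = +1.23 V, n = 1.
Overall: Fe³⁺(aq) + Cr²⁺(aq) → Fe²⁺(aq) + Cr³⁺(aq)
Q = [Fe²⁺]·[Cr³⁺] / ([Fe³⁺]·[Cr²⁺]); log Q = -2.108.
E = E° − (0.0592/n) log Q = +1.23 − (0.0592/1)(-2.108) = +1.355 V.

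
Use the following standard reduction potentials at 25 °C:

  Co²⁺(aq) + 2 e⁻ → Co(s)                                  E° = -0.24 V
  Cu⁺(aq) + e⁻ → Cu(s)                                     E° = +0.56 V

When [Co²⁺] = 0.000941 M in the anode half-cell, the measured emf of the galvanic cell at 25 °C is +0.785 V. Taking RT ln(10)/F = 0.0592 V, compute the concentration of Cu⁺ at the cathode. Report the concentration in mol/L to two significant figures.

0.017 M

Cu⁺/Cu is the cathode, Co²⁺/Co the anode: E°cell = +0.80 V, n = 2.
Overall reaction: 2 Cu⁺(aq) + Co(s) → 2 Cu(s) + Co²⁺(aq); Q = [Co²⁺]^1/[Cu⁺]^2.
From E = E° − (0.0592/n) log Q: log Q = (E° − E)·n/0.0592 = (+0.80 − (+0.785))·2/0.0592 = 0.5068.
So 2·log[Cu⁺] = 1·log(0.000941) − log Q = -3.0264 − (0.5068) = -3.5332; log[Cu⁺] = -3.5332 / 2 = -1.7666; [Cu⁺] = 10^(-1.7666) ≈ 0.017 M.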